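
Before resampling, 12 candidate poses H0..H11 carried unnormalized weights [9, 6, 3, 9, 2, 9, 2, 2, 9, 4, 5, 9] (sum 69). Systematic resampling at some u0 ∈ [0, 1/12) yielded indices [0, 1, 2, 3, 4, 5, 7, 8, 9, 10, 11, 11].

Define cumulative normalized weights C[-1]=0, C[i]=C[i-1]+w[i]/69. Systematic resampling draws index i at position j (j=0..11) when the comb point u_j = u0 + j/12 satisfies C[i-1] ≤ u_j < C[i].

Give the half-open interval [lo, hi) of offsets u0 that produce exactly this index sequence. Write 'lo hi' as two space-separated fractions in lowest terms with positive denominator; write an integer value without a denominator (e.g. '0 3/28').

11/138 1/12

C = [3/23, 5/23, 6/23, 9/23, 29/69, 38/69, 40/69, 14/23, 17/23, 55/69, 20/23, 1]
j=0 picked index 0: u0 ∈ [0, 3/23)
j=1 picked index 1: u0 ∈ [13/276, 37/276)
j=2 picked index 2: u0 ∈ [7/138, 13/138)
j=3 picked index 3: u0 ∈ [1/92, 13/92)
j=4 picked index 4: u0 ∈ [4/69, 2/23)
j=5 picked index 5: u0 ∈ [1/276, 37/276)
j=6 picked index 7: u0 ∈ [11/138, 5/46)
j=7 picked index 8: u0 ∈ [7/276, 43/276)
j=8 picked index 9: u0 ∈ [5/69, 3/23)
j=9 picked index 10: u0 ∈ [13/276, 11/92)
j=10 picked index 11: u0 ∈ [5/138, 1/6)
j=11 picked index 11: u0 ∈ [-13/276, 1/12)
intersection: [11/138, 1/12)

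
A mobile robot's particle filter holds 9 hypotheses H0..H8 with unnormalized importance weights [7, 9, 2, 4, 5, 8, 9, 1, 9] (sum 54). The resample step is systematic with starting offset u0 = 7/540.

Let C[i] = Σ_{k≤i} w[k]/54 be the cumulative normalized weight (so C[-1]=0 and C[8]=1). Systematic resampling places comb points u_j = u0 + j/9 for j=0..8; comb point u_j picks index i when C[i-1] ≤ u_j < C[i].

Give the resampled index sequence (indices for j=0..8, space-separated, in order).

0 0 1 3 4 5 6 6 8

C = [7/54, 8/27, 1/3, 11/27, 1/2, 35/54, 22/27, 5/6, 1]
j=0: u_0=7/540 ∈ [0, 7/54) → index 0
j=1: u_1=67/540 ∈ [0, 7/54) → index 0
j=2: u_2=127/540 ∈ [7/54, 8/27) → index 1
j=3: u_3=187/540 ∈ [1/3, 11/27) → index 3
j=4: u_4=247/540 ∈ [11/27, 1/2) → index 4
j=5: u_5=307/540 ∈ [1/2, 35/54) → index 5
j=6: u_6=367/540 ∈ [35/54, 22/27) → index 6
j=7: u_7=427/540 ∈ [35/54, 22/27) → index 6
j=8: u_8=487/540 ∈ [5/6, 1) → index 8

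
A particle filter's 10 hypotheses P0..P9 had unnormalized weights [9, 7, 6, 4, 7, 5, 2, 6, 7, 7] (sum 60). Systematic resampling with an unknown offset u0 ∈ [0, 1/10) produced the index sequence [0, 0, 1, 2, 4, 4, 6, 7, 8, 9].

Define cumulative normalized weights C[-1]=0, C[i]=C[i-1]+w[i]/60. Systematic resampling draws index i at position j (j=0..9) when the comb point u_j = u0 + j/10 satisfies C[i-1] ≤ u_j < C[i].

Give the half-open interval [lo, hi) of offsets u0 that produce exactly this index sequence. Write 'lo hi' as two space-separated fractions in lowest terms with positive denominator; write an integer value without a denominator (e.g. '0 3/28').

1/30 1/20

C = [3/20, 4/15, 11/30, 13/30, 11/20, 19/30, 2/3, 23/30, 53/60, 1]
j=0 picked index 0: u0 ∈ [0, 3/20)
j=1 picked index 0: u0 ∈ [-1/10, 1/20)
j=2 picked index 1: u0 ∈ [-1/20, 1/15)
j=3 picked index 2: u0 ∈ [-1/30, 1/15)
j=4 picked index 4: u0 ∈ [1/30, 3/20)
j=5 picked index 4: u0 ∈ [-1/15, 1/20)
j=6 picked index 6: u0 ∈ [1/30, 1/15)
j=7 picked index 7: u0 ∈ [-1/30, 1/15)
j=8 picked index 8: u0 ∈ [-1/30, 1/12)
j=9 picked index 9: u0 ∈ [-1/60, 1/10)
intersection: [1/30, 1/20)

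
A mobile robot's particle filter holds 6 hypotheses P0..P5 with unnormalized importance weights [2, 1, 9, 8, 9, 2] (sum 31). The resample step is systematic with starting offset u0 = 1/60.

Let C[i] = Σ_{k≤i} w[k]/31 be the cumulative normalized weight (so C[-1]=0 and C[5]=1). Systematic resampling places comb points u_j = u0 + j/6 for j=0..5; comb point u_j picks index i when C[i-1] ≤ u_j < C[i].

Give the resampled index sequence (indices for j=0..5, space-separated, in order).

C = [2/31, 3/31, 12/31, 20/31, 29/31, 1]
j=0: u_0=1/60 ∈ [0, 2/31) → index 0
j=1: u_1=11/60 ∈ [3/31, 12/31) → index 2
j=2: u_2=7/20 ∈ [3/31, 12/31) → index 2
j=3: u_3=31/60 ∈ [12/31, 20/31) → index 3
j=4: u_4=41/60 ∈ [20/31, 29/31) → index 4
j=5: u_5=17/20 ∈ [20/31, 29/31) → index 4

0 2 2 3 4 4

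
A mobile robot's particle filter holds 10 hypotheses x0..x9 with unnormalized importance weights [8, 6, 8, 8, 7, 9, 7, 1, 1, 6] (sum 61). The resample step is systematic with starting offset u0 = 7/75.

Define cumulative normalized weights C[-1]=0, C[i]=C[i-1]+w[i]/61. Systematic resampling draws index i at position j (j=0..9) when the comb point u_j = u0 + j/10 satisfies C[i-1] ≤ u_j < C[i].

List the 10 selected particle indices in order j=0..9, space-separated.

C = [8/61, 14/61, 22/61, 30/61, 37/61, 46/61, 53/61, 54/61, 55/61, 1]
j=0: u_0=7/75 ∈ [0, 8/61) → index 0
j=1: u_1=29/150 ∈ [8/61, 14/61) → index 1
j=2: u_2=22/75 ∈ [14/61, 22/61) → index 2
j=3: u_3=59/150 ∈ [22/61, 30/61) → index 3
j=4: u_4=37/75 ∈ [30/61, 37/61) → index 4
j=5: u_5=89/150 ∈ [30/61, 37/61) → index 4
j=6: u_6=52/75 ∈ [37/61, 46/61) → index 5
j=7: u_7=119/150 ∈ [46/61, 53/61) → index 6
j=8: u_8=67/75 ∈ [54/61, 55/61) → index 8
j=9: u_9=149/150 ∈ [55/61, 1) → index 9

0 1 2 3 4 4 5 6 8 9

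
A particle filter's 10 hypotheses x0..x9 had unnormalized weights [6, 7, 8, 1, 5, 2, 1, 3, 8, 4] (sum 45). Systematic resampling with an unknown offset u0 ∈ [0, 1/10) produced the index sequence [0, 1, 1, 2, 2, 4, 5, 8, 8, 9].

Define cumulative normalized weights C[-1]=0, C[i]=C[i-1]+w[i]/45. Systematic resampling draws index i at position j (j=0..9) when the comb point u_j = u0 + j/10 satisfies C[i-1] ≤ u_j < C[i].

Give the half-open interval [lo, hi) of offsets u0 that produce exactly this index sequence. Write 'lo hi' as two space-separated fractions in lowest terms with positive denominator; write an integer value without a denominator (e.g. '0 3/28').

1/30 2/45

C = [2/15, 13/45, 7/15, 22/45, 3/5, 29/45, 2/3, 11/15, 41/45, 1]
j=0 picked index 0: u0 ∈ [0, 2/15)
j=1 picked index 1: u0 ∈ [1/30, 17/90)
j=2 picked index 1: u0 ∈ [-1/15, 4/45)
j=3 picked index 2: u0 ∈ [-1/90, 1/6)
j=4 picked index 2: u0 ∈ [-1/9, 1/15)
j=5 picked index 4: u0 ∈ [-1/90, 1/10)
j=6 picked index 5: u0 ∈ [0, 2/45)
j=7 picked index 8: u0 ∈ [1/30, 19/90)
j=8 picked index 8: u0 ∈ [-1/15, 1/9)
j=9 picked index 9: u0 ∈ [1/90, 1/10)
intersection: [1/30, 2/45)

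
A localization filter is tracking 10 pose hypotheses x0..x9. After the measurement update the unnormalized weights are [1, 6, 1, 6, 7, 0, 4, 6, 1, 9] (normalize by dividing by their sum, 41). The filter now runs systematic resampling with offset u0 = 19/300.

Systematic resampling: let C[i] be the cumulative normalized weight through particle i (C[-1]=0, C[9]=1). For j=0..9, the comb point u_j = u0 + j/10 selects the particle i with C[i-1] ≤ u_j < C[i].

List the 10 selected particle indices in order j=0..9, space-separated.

1 1 3 4 4 6 7 8 9 9

C = [1/41, 7/41, 8/41, 14/41, 21/41, 21/41, 25/41, 31/41, 32/41, 1]
j=0: u_0=19/300 ∈ [1/41, 7/41) → index 1
j=1: u_1=49/300 ∈ [1/41, 7/41) → index 1
j=2: u_2=79/300 ∈ [8/41, 14/41) → index 3
j=3: u_3=109/300 ∈ [14/41, 21/41) → index 4
j=4: u_4=139/300 ∈ [14/41, 21/41) → index 4
j=5: u_5=169/300 ∈ [21/41, 25/41) → index 6
j=6: u_6=199/300 ∈ [25/41, 31/41) → index 7
j=7: u_7=229/300 ∈ [31/41, 32/41) → index 8
j=8: u_8=259/300 ∈ [32/41, 1) → index 9
j=9: u_9=289/300 ∈ [32/41, 1) → index 9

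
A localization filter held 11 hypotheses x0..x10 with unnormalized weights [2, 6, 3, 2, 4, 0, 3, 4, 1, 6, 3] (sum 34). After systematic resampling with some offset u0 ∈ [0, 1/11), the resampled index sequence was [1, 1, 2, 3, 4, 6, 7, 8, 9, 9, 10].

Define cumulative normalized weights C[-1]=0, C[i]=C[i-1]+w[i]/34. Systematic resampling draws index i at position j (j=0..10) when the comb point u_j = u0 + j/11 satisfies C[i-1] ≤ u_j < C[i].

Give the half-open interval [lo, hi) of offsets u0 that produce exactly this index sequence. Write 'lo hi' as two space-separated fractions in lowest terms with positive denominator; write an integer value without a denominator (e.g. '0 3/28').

13/187 1/11

C = [1/17, 4/17, 11/34, 13/34, 1/2, 1/2, 10/17, 12/17, 25/34, 31/34, 1]
j=0 picked index 1: u0 ∈ [1/17, 4/17)
j=1 picked index 1: u0 ∈ [-6/187, 27/187)
j=2 picked index 2: u0 ∈ [10/187, 53/374)
j=3 picked index 3: u0 ∈ [19/374, 41/374)
j=4 picked index 4: u0 ∈ [7/374, 3/22)
j=5 picked index 6: u0 ∈ [1/22, 25/187)
j=6 picked index 7: u0 ∈ [8/187, 30/187)
j=7 picked index 8: u0 ∈ [13/187, 37/374)
j=8 picked index 9: u0 ∈ [3/374, 69/374)
j=9 picked index 9: u0 ∈ [-31/374, 35/374)
j=10 picked index 10: u0 ∈ [1/374, 1/11)
intersection: [13/187, 1/11)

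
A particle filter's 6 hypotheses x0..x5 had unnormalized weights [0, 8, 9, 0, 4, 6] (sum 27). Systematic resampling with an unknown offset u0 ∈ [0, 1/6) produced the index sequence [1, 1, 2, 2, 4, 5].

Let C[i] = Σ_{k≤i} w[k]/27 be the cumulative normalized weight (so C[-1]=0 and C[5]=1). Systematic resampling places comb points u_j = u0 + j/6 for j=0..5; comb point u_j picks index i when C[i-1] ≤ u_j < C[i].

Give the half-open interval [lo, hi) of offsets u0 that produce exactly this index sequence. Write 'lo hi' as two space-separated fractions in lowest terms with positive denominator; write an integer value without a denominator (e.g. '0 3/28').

0 1/9

C = [0, 8/27, 17/27, 17/27, 7/9, 1]
j=0 picked index 1: u0 ∈ [0, 8/27)
j=1 picked index 1: u0 ∈ [-1/6, 7/54)
j=2 picked index 2: u0 ∈ [-1/27, 8/27)
j=3 picked index 2: u0 ∈ [-11/54, 7/54)
j=4 picked index 4: u0 ∈ [-1/27, 1/9)
j=5 picked index 5: u0 ∈ [-1/18, 1/6)
intersection: [0, 1/9)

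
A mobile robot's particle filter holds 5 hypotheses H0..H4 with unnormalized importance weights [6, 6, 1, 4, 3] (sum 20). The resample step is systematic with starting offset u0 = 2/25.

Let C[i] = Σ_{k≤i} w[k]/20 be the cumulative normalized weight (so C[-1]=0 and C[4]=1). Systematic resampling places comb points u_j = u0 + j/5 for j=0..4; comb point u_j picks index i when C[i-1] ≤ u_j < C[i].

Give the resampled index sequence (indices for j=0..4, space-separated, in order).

0 0 1 3 4

C = [3/10, 3/5, 13/20, 17/20, 1]
j=0: u_0=2/25 ∈ [0, 3/10) → index 0
j=1: u_1=7/25 ∈ [0, 3/10) → index 0
j=2: u_2=12/25 ∈ [3/10, 3/5) → index 1
j=3: u_3=17/25 ∈ [13/20, 17/20) → index 3
j=4: u_4=22/25 ∈ [17/20, 1) → index 4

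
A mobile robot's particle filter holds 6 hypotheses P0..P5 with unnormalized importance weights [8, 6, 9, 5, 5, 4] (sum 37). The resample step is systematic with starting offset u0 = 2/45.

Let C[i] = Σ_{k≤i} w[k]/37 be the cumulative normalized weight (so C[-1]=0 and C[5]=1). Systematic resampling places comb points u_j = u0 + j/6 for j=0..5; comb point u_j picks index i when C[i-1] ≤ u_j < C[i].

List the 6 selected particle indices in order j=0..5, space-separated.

0 0 1 2 3 4

C = [8/37, 14/37, 23/37, 28/37, 33/37, 1]
j=0: u_0=2/45 ∈ [0, 8/37) → index 0
j=1: u_1=19/90 ∈ [0, 8/37) → index 0
j=2: u_2=17/45 ∈ [8/37, 14/37) → index 1
j=3: u_3=49/90 ∈ [14/37, 23/37) → index 2
j=4: u_4=32/45 ∈ [23/37, 28/37) → index 3
j=5: u_5=79/90 ∈ [28/37, 33/37) → index 4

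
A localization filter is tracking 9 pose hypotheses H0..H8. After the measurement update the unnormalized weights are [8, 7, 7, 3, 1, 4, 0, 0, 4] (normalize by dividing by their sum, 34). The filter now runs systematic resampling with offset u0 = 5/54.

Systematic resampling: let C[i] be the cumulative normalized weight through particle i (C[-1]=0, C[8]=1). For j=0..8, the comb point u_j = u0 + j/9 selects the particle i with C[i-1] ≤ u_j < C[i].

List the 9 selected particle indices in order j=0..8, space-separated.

0 0 1 1 2 3 4 5 8

C = [4/17, 15/34, 11/17, 25/34, 13/17, 15/17, 15/17, 15/17, 1]
j=0: u_0=5/54 ∈ [0, 4/17) → index 0
j=1: u_1=11/54 ∈ [0, 4/17) → index 0
j=2: u_2=17/54 ∈ [4/17, 15/34) → index 1
j=3: u_3=23/54 ∈ [4/17, 15/34) → index 1
j=4: u_4=29/54 ∈ [15/34, 11/17) → index 2
j=5: u_5=35/54 ∈ [11/17, 25/34) → index 3
j=6: u_6=41/54 ∈ [25/34, 13/17) → index 4
j=7: u_7=47/54 ∈ [13/17, 15/17) → index 5
j=8: u_8=53/54 ∈ [15/17, 1) → index 8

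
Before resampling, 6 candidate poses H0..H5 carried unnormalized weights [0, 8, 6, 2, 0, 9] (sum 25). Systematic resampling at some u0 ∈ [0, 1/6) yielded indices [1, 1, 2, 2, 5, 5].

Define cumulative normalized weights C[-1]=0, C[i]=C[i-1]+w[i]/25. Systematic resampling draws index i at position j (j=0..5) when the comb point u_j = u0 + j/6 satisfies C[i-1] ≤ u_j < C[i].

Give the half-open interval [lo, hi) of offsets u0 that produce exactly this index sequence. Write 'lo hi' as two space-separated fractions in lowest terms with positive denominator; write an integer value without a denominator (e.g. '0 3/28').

0 3/50

C = [0, 8/25, 14/25, 16/25, 16/25, 1]
j=0 picked index 1: u0 ∈ [0, 8/25)
j=1 picked index 1: u0 ∈ [-1/6, 23/150)
j=2 picked index 2: u0 ∈ [-1/75, 17/75)
j=3 picked index 2: u0 ∈ [-9/50, 3/50)
j=4 picked index 5: u0 ∈ [-2/75, 1/3)
j=5 picked index 5: u0 ∈ [-29/150, 1/6)
intersection: [0, 3/50)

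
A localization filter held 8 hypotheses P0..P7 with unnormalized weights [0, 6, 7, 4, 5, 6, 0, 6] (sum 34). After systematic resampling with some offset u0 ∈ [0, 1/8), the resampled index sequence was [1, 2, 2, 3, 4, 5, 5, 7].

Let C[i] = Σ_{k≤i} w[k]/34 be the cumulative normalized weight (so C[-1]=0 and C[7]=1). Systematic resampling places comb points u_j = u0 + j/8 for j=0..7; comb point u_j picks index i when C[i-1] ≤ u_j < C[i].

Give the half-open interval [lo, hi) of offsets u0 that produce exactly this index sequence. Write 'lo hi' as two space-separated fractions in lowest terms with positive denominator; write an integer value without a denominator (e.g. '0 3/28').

7/136 5/68

C = [0, 3/17, 13/34, 1/2, 11/17, 14/17, 14/17, 1]
j=0 picked index 1: u0 ∈ [0, 3/17)
j=1 picked index 2: u0 ∈ [7/136, 35/136)
j=2 picked index 2: u0 ∈ [-5/68, 9/68)
j=3 picked index 3: u0 ∈ [1/136, 1/8)
j=4 picked index 4: u0 ∈ [0, 5/34)
j=5 picked index 5: u0 ∈ [3/136, 27/136)
j=6 picked index 5: u0 ∈ [-7/68, 5/68)
j=7 picked index 7: u0 ∈ [-7/136, 1/8)
intersection: [7/136, 5/68)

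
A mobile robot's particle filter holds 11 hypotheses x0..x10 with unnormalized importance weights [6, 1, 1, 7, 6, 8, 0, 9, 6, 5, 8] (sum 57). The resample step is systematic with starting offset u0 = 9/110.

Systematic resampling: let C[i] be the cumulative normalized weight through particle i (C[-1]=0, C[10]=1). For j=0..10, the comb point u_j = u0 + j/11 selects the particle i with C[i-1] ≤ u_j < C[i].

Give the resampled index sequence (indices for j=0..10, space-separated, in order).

C = [2/19, 7/57, 8/57, 5/19, 7/19, 29/57, 29/57, 2/3, 44/57, 49/57, 1]
j=0: u_0=9/110 ∈ [0, 2/19) → index 0
j=1: u_1=19/110 ∈ [8/57, 5/19) → index 3
j=2: u_2=29/110 ∈ [5/19, 7/19) → index 4
j=3: u_3=39/110 ∈ [5/19, 7/19) → index 4
j=4: u_4=49/110 ∈ [7/19, 29/57) → index 5
j=5: u_5=59/110 ∈ [29/57, 2/3) → index 7
j=6: u_6=69/110 ∈ [29/57, 2/3) → index 7
j=7: u_7=79/110 ∈ [2/3, 44/57) → index 8
j=8: u_8=89/110 ∈ [44/57, 49/57) → index 9
j=9: u_9=9/10 ∈ [49/57, 1) → index 10
j=10: u_10=109/110 ∈ [49/57, 1) → index 10

0 3 4 4 5 7 7 8 9 10 10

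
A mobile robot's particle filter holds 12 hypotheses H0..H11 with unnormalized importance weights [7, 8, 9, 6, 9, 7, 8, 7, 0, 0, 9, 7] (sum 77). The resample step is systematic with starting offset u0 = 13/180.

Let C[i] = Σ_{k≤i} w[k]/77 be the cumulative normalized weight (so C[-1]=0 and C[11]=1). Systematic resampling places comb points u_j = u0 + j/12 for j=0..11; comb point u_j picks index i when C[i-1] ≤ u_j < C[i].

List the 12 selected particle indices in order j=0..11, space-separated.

0 1 2 3 4 4 5 6 7 10 10 11

C = [1/11, 15/77, 24/77, 30/77, 39/77, 46/77, 54/77, 61/77, 61/77, 61/77, 10/11, 1]
j=0: u_0=13/180 ∈ [0, 1/11) → index 0
j=1: u_1=7/45 ∈ [1/11, 15/77) → index 1
j=2: u_2=43/180 ∈ [15/77, 24/77) → index 2
j=3: u_3=29/90 ∈ [24/77, 30/77) → index 3
j=4: u_4=73/180 ∈ [30/77, 39/77) → index 4
j=5: u_5=22/45 ∈ [30/77, 39/77) → index 4
j=6: u_6=103/180 ∈ [39/77, 46/77) → index 5
j=7: u_7=59/90 ∈ [46/77, 54/77) → index 6
j=8: u_8=133/180 ∈ [54/77, 61/77) → index 7
j=9: u_9=37/45 ∈ [61/77, 10/11) → index 10
j=10: u_10=163/180 ∈ [61/77, 10/11) → index 10
j=11: u_11=89/90 ∈ [10/11, 1) → index 11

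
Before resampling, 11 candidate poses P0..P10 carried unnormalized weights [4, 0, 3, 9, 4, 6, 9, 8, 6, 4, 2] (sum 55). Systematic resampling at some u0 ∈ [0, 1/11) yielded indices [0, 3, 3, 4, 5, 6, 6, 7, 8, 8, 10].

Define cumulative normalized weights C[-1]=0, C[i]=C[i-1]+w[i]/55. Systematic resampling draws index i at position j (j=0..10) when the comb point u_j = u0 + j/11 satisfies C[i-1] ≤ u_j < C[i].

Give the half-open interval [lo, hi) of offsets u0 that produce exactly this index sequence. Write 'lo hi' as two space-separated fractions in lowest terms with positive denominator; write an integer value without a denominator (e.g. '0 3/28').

C = [4/55, 4/55, 7/55, 16/55, 4/11, 26/55, 7/11, 43/55, 49/55, 53/55, 1]
j=0 picked index 0: u0 ∈ [0, 4/55)
j=1 picked index 3: u0 ∈ [2/55, 1/5)
j=2 picked index 3: u0 ∈ [-3/55, 6/55)
j=3 picked index 4: u0 ∈ [1/55, 1/11)
j=4 picked index 5: u0 ∈ [0, 6/55)
j=5 picked index 6: u0 ∈ [1/55, 2/11)
j=6 picked index 6: u0 ∈ [-4/55, 1/11)
j=7 picked index 7: u0 ∈ [0, 8/55)
j=8 picked index 8: u0 ∈ [3/55, 9/55)
j=9 picked index 8: u0 ∈ [-2/55, 4/55)
j=10 picked index 10: u0 ∈ [3/55, 1/11)
intersection: [3/55, 4/55)

3/55 4/55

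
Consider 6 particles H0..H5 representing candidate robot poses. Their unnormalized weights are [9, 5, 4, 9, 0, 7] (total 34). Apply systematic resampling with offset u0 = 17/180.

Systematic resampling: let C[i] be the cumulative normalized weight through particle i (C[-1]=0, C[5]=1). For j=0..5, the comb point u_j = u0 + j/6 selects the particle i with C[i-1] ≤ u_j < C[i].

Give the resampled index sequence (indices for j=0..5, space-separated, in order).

C = [9/34, 7/17, 9/17, 27/34, 27/34, 1]
j=0: u_0=17/180 ∈ [0, 9/34) → index 0
j=1: u_1=47/180 ∈ [0, 9/34) → index 0
j=2: u_2=77/180 ∈ [7/17, 9/17) → index 2
j=3: u_3=107/180 ∈ [9/17, 27/34) → index 3
j=4: u_4=137/180 ∈ [9/17, 27/34) → index 3
j=5: u_5=167/180 ∈ [27/34, 1) → index 5

0 0 2 3 3 5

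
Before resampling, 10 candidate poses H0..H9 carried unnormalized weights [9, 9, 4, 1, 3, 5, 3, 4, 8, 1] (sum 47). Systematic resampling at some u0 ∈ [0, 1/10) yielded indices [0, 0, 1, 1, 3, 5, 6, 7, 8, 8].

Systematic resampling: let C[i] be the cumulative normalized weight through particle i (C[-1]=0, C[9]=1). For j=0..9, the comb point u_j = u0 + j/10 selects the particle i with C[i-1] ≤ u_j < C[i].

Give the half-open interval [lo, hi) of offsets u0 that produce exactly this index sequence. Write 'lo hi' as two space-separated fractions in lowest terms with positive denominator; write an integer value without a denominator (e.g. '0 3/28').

16/235 37/470

C = [9/47, 18/47, 22/47, 23/47, 26/47, 31/47, 34/47, 38/47, 46/47, 1]
j=0 picked index 0: u0 ∈ [0, 9/47)
j=1 picked index 0: u0 ∈ [-1/10, 43/470)
j=2 picked index 1: u0 ∈ [-2/235, 43/235)
j=3 picked index 1: u0 ∈ [-51/470, 39/470)
j=4 picked index 3: u0 ∈ [16/235, 21/235)
j=5 picked index 5: u0 ∈ [5/94, 15/94)
j=6 picked index 6: u0 ∈ [14/235, 29/235)
j=7 picked index 7: u0 ∈ [11/470, 51/470)
j=8 picked index 8: u0 ∈ [2/235, 42/235)
j=9 picked index 8: u0 ∈ [-43/470, 37/470)
intersection: [16/235, 37/470)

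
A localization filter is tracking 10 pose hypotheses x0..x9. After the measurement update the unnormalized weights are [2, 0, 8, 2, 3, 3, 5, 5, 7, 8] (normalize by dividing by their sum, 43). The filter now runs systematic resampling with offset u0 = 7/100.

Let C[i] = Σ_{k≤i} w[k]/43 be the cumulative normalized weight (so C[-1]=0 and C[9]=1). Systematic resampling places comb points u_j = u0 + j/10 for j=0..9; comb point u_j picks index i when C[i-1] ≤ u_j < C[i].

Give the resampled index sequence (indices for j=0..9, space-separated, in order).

2 2 3 5 6 7 8 8 9 9

C = [2/43, 2/43, 10/43, 12/43, 15/43, 18/43, 23/43, 28/43, 35/43, 1]
j=0: u_0=7/100 ∈ [2/43, 10/43) → index 2
j=1: u_1=17/100 ∈ [2/43, 10/43) → index 2
j=2: u_2=27/100 ∈ [10/43, 12/43) → index 3
j=3: u_3=37/100 ∈ [15/43, 18/43) → index 5
j=4: u_4=47/100 ∈ [18/43, 23/43) → index 6
j=5: u_5=57/100 ∈ [23/43, 28/43) → index 7
j=6: u_6=67/100 ∈ [28/43, 35/43) → index 8
j=7: u_7=77/100 ∈ [28/43, 35/43) → index 8
j=8: u_8=87/100 ∈ [35/43, 1) → index 9
j=9: u_9=97/100 ∈ [35/43, 1) → index 9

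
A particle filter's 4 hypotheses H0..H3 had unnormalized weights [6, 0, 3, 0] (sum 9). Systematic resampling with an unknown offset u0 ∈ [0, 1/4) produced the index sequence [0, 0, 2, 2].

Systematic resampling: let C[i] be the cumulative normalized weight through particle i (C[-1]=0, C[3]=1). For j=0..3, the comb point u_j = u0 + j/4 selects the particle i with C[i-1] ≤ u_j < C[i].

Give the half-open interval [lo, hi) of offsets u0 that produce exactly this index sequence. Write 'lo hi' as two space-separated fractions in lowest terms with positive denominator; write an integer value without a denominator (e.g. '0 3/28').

C = [2/3, 2/3, 1, 1]
j=0 picked index 0: u0 ∈ [0, 2/3)
j=1 picked index 0: u0 ∈ [-1/4, 5/12)
j=2 picked index 2: u0 ∈ [1/6, 1/2)
j=3 picked index 2: u0 ∈ [-1/12, 1/4)
intersection: [1/6, 1/4)

1/6 1/4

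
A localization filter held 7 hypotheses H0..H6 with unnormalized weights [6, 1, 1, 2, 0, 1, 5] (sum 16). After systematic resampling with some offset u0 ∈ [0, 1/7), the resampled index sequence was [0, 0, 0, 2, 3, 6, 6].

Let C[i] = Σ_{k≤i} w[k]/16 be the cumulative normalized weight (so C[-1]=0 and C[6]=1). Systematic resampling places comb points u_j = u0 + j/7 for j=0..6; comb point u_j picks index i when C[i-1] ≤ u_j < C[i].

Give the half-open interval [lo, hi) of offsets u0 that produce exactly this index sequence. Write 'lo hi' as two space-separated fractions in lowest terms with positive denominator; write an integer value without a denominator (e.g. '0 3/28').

1/112 3/56

C = [3/8, 7/16, 1/2, 5/8, 5/8, 11/16, 1]
j=0 picked index 0: u0 ∈ [0, 3/8)
j=1 picked index 0: u0 ∈ [-1/7, 13/56)
j=2 picked index 0: u0 ∈ [-2/7, 5/56)
j=3 picked index 2: u0 ∈ [1/112, 1/14)
j=4 picked index 3: u0 ∈ [-1/14, 3/56)
j=5 picked index 6: u0 ∈ [-3/112, 2/7)
j=6 picked index 6: u0 ∈ [-19/112, 1/7)
intersection: [1/112, 3/56)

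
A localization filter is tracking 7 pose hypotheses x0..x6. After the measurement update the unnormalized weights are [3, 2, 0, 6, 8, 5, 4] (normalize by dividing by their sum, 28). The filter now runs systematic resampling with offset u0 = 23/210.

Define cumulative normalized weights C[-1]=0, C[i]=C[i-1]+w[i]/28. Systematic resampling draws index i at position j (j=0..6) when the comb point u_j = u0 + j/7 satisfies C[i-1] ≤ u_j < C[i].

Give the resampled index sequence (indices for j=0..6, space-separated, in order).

1 3 4 4 5 5 6

C = [3/28, 5/28, 5/28, 11/28, 19/28, 6/7, 1]
j=0: u_0=23/210 ∈ [3/28, 5/28) → index 1
j=1: u_1=53/210 ∈ [5/28, 11/28) → index 3
j=2: u_2=83/210 ∈ [11/28, 19/28) → index 4
j=3: u_3=113/210 ∈ [11/28, 19/28) → index 4
j=4: u_4=143/210 ∈ [19/28, 6/7) → index 5
j=5: u_5=173/210 ∈ [19/28, 6/7) → index 5
j=6: u_6=29/30 ∈ [6/7, 1) → index 6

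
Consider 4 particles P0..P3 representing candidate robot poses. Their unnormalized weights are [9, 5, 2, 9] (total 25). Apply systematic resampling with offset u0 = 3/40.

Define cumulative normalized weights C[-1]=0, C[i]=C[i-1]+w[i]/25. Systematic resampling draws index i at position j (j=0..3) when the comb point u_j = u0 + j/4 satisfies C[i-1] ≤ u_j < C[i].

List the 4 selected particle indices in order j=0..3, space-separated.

0 0 2 3

C = [9/25, 14/25, 16/25, 1]
j=0: u_0=3/40 ∈ [0, 9/25) → index 0
j=1: u_1=13/40 ∈ [0, 9/25) → index 0
j=2: u_2=23/40 ∈ [14/25, 16/25) → index 2
j=3: u_3=33/40 ∈ [16/25, 1) → index 3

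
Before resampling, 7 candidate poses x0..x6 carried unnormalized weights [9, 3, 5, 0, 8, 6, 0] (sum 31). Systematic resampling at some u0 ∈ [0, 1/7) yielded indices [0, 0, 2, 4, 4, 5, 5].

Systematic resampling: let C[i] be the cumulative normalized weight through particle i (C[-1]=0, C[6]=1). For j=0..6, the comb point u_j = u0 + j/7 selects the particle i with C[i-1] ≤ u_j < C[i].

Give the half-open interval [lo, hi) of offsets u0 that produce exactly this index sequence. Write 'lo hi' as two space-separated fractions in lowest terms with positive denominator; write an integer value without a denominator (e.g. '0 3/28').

C = [9/31, 12/31, 17/31, 17/31, 25/31, 1, 1]
j=0 picked index 0: u0 ∈ [0, 9/31)
j=1 picked index 0: u0 ∈ [-1/7, 32/217)
j=2 picked index 2: u0 ∈ [22/217, 57/217)
j=3 picked index 4: u0 ∈ [26/217, 82/217)
j=4 picked index 4: u0 ∈ [-5/217, 51/217)
j=5 picked index 5: u0 ∈ [20/217, 2/7)
j=6 picked index 5: u0 ∈ [-11/217, 1/7)
intersection: [26/217, 1/7)

26/217 1/7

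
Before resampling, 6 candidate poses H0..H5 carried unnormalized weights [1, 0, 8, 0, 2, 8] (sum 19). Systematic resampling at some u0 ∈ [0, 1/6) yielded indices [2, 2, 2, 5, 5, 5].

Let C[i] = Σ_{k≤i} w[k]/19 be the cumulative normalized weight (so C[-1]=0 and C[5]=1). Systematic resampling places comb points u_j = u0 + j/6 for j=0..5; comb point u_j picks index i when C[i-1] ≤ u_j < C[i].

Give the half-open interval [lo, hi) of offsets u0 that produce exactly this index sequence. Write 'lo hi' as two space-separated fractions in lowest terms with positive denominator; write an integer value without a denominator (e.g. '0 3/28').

3/38 8/57

C = [1/19, 1/19, 9/19, 9/19, 11/19, 1]
j=0 picked index 2: u0 ∈ [1/19, 9/19)
j=1 picked index 2: u0 ∈ [-13/114, 35/114)
j=2 picked index 2: u0 ∈ [-16/57, 8/57)
j=3 picked index 5: u0 ∈ [3/38, 1/2)
j=4 picked index 5: u0 ∈ [-5/57, 1/3)
j=5 picked index 5: u0 ∈ [-29/114, 1/6)
intersection: [3/38, 8/57)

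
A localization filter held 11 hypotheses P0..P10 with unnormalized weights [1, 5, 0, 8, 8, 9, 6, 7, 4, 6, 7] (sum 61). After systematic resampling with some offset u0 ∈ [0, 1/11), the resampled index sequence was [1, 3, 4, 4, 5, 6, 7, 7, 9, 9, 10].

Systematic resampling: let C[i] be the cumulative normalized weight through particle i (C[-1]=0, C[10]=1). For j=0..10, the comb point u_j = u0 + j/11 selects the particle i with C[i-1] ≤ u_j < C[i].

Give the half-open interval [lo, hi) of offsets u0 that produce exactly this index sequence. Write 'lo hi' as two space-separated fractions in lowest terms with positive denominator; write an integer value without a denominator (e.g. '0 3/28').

41/671 45/671

C = [1/61, 6/61, 6/61, 14/61, 22/61, 31/61, 37/61, 44/61, 48/61, 54/61, 1]
j=0 picked index 1: u0 ∈ [1/61, 6/61)
j=1 picked index 3: u0 ∈ [5/671, 93/671)
j=2 picked index 4: u0 ∈ [32/671, 120/671)
j=3 picked index 4: u0 ∈ [-29/671, 59/671)
j=4 picked index 5: u0 ∈ [-2/671, 97/671)
j=5 picked index 6: u0 ∈ [36/671, 102/671)
j=6 picked index 7: u0 ∈ [41/671, 118/671)
j=7 picked index 7: u0 ∈ [-20/671, 57/671)
j=8 picked index 9: u0 ∈ [40/671, 106/671)
j=9 picked index 9: u0 ∈ [-21/671, 45/671)
j=10 picked index 10: u0 ∈ [-16/671, 1/11)
intersection: [41/671, 45/671)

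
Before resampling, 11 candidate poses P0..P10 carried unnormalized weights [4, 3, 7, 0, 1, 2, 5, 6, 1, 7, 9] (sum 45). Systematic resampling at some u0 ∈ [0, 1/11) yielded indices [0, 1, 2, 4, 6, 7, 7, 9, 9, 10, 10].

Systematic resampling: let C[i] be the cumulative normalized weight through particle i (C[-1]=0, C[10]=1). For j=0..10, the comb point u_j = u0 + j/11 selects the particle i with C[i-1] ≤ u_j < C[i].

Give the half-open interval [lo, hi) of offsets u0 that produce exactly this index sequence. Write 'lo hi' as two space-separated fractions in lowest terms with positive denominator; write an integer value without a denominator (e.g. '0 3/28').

C = [4/45, 7/45, 14/45, 14/45, 1/3, 17/45, 22/45, 28/45, 29/45, 4/5, 1]
j=0 picked index 0: u0 ∈ [0, 4/45)
j=1 picked index 1: u0 ∈ [-1/495, 32/495)
j=2 picked index 2: u0 ∈ [-13/495, 64/495)
j=3 picked index 4: u0 ∈ [19/495, 2/33)
j=4 picked index 6: u0 ∈ [7/495, 62/495)
j=5 picked index 7: u0 ∈ [17/495, 83/495)
j=6 picked index 7: u0 ∈ [-28/495, 38/495)
j=7 picked index 9: u0 ∈ [4/495, 9/55)
j=8 picked index 9: u0 ∈ [-41/495, 4/55)
j=9 picked index 10: u0 ∈ [-1/55, 2/11)
j=10 picked index 10: u0 ∈ [-6/55, 1/11)
intersection: [19/495, 2/33)

19/495 2/33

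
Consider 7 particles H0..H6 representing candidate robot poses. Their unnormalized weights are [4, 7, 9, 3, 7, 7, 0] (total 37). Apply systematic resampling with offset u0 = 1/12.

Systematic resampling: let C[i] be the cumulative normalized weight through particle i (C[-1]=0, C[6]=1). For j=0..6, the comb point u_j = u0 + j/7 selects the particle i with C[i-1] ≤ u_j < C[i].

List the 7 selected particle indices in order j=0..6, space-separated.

0 1 2 2 4 4 5

C = [4/37, 11/37, 20/37, 23/37, 30/37, 1, 1]
j=0: u_0=1/12 ∈ [0, 4/37) → index 0
j=1: u_1=19/84 ∈ [4/37, 11/37) → index 1
j=2: u_2=31/84 ∈ [11/37, 20/37) → index 2
j=3: u_3=43/84 ∈ [11/37, 20/37) → index 2
j=4: u_4=55/84 ∈ [23/37, 30/37) → index 4
j=5: u_5=67/84 ∈ [23/37, 30/37) → index 4
j=6: u_6=79/84 ∈ [30/37, 1) → index 5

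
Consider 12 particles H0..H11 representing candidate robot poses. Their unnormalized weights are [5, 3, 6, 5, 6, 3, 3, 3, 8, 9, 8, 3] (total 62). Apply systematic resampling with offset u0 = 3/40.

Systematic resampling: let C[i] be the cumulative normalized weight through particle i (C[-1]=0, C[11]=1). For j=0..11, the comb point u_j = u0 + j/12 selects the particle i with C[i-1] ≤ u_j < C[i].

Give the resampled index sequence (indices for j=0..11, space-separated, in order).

0 2 3 4 5 6 8 8 9 10 10 11

C = [5/62, 4/31, 7/31, 19/62, 25/62, 14/31, 1/2, 17/31, 21/31, 51/62, 59/62, 1]
j=0: u_0=3/40 ∈ [0, 5/62) → index 0
j=1: u_1=19/120 ∈ [4/31, 7/31) → index 2
j=2: u_2=29/120 ∈ [7/31, 19/62) → index 3
j=3: u_3=13/40 ∈ [19/62, 25/62) → index 4
j=4: u_4=49/120 ∈ [25/62, 14/31) → index 5
j=5: u_5=59/120 ∈ [14/31, 1/2) → index 6
j=6: u_6=23/40 ∈ [17/31, 21/31) → index 8
j=7: u_7=79/120 ∈ [17/31, 21/31) → index 8
j=8: u_8=89/120 ∈ [21/31, 51/62) → index 9
j=9: u_9=33/40 ∈ [51/62, 59/62) → index 10
j=10: u_10=109/120 ∈ [51/62, 59/62) → index 10
j=11: u_11=119/120 ∈ [59/62, 1) → index 11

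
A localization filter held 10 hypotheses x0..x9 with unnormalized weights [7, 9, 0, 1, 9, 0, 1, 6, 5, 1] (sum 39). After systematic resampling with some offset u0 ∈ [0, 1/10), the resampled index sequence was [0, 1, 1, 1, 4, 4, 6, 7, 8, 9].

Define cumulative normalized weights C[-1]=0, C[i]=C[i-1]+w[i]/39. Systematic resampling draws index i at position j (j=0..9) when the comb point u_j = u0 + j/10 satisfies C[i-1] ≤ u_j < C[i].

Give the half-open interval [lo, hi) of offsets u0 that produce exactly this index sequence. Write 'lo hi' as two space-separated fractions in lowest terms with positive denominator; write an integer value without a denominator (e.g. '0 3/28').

31/390 6/65

C = [7/39, 16/39, 16/39, 17/39, 2/3, 2/3, 9/13, 11/13, 38/39, 1]
j=0 picked index 0: u0 ∈ [0, 7/39)
j=1 picked index 1: u0 ∈ [31/390, 121/390)
j=2 picked index 1: u0 ∈ [-4/195, 41/195)
j=3 picked index 1: u0 ∈ [-47/390, 43/390)
j=4 picked index 4: u0 ∈ [7/195, 4/15)
j=5 picked index 4: u0 ∈ [-5/78, 1/6)
j=6 picked index 6: u0 ∈ [1/15, 6/65)
j=7 picked index 7: u0 ∈ [-1/130, 19/130)
j=8 picked index 8: u0 ∈ [3/65, 34/195)
j=9 picked index 9: u0 ∈ [29/390, 1/10)
intersection: [31/390, 6/65)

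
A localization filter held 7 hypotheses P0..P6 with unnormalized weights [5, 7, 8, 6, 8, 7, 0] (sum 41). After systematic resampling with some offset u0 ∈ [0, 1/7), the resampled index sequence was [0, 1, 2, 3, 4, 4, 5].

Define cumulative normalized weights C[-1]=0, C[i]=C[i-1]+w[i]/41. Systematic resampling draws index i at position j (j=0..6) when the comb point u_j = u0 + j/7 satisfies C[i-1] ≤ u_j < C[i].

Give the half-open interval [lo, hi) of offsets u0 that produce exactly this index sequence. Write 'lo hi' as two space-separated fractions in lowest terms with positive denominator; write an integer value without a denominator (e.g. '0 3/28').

18/287 33/287

C = [5/41, 12/41, 20/41, 26/41, 34/41, 1, 1]
j=0 picked index 0: u0 ∈ [0, 5/41)
j=1 picked index 1: u0 ∈ [-6/287, 43/287)
j=2 picked index 2: u0 ∈ [2/287, 58/287)
j=3 picked index 3: u0 ∈ [17/287, 59/287)
j=4 picked index 4: u0 ∈ [18/287, 74/287)
j=5 picked index 4: u0 ∈ [-23/287, 33/287)
j=6 picked index 5: u0 ∈ [-8/287, 1/7)
intersection: [18/287, 33/287)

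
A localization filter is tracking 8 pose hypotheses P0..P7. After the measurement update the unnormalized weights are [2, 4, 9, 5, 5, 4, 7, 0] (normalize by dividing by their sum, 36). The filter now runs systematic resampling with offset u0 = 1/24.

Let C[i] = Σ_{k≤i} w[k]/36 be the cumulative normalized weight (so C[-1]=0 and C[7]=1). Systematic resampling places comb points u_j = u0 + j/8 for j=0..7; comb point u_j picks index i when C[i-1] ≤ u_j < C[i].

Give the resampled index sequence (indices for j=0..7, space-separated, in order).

0 2 2 3 3 4 5 6

C = [1/18, 1/6, 5/12, 5/9, 25/36, 29/36, 1, 1]
j=0: u_0=1/24 ∈ [0, 1/18) → index 0
j=1: u_1=1/6 ∈ [1/6, 5/12) → index 2
j=2: u_2=7/24 ∈ [1/6, 5/12) → index 2
j=3: u_3=5/12 ∈ [5/12, 5/9) → index 3
j=4: u_4=13/24 ∈ [5/12, 5/9) → index 3
j=5: u_5=2/3 ∈ [5/9, 25/36) → index 4
j=6: u_6=19/24 ∈ [25/36, 29/36) → index 5
j=7: u_7=11/12 ∈ [29/36, 1) → index 6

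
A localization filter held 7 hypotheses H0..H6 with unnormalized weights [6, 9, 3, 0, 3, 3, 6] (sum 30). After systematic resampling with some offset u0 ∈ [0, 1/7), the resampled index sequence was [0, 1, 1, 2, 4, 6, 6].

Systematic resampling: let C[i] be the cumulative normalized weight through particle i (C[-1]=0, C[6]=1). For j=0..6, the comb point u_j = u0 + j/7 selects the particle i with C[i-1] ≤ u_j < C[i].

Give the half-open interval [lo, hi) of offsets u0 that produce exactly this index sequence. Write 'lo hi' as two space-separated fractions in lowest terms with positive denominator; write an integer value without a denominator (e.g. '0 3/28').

3/35 9/70

C = [1/5, 1/2, 3/5, 3/5, 7/10, 4/5, 1]
j=0 picked index 0: u0 ∈ [0, 1/5)
j=1 picked index 1: u0 ∈ [2/35, 5/14)
j=2 picked index 1: u0 ∈ [-3/35, 3/14)
j=3 picked index 2: u0 ∈ [1/14, 6/35)
j=4 picked index 4: u0 ∈ [1/35, 9/70)
j=5 picked index 6: u0 ∈ [3/35, 2/7)
j=6 picked index 6: u0 ∈ [-2/35, 1/7)
intersection: [3/35, 9/70)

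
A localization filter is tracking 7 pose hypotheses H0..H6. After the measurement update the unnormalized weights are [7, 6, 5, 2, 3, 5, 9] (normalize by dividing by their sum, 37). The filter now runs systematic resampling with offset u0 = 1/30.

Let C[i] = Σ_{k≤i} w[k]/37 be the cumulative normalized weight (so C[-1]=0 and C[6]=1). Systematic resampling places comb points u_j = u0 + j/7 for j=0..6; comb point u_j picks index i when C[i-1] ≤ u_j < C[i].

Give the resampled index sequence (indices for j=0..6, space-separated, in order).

C = [7/37, 13/37, 18/37, 20/37, 23/37, 28/37, 1]
j=0: u_0=1/30 ∈ [0, 7/37) → index 0
j=1: u_1=37/210 ∈ [0, 7/37) → index 0
j=2: u_2=67/210 ∈ [7/37, 13/37) → index 1
j=3: u_3=97/210 ∈ [13/37, 18/37) → index 2
j=4: u_4=127/210 ∈ [20/37, 23/37) → index 4
j=5: u_5=157/210 ∈ [23/37, 28/37) → index 5
j=6: u_6=187/210 ∈ [28/37, 1) → index 6

0 0 1 2 4 5 6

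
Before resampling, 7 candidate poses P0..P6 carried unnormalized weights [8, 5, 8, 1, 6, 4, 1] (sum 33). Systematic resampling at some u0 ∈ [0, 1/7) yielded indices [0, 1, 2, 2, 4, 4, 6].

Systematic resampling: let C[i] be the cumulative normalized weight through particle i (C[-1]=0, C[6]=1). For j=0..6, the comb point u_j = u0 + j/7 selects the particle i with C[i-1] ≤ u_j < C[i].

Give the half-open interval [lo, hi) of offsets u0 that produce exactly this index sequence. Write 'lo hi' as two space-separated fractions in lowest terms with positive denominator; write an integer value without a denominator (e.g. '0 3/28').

26/231 31/231

C = [8/33, 13/33, 7/11, 2/3, 28/33, 32/33, 1]
j=0 picked index 0: u0 ∈ [0, 8/33)
j=1 picked index 1: u0 ∈ [23/231, 58/231)
j=2 picked index 2: u0 ∈ [25/231, 27/77)
j=3 picked index 2: u0 ∈ [-8/231, 16/77)
j=4 picked index 4: u0 ∈ [2/21, 64/231)
j=5 picked index 4: u0 ∈ [-1/21, 31/231)
j=6 picked index 6: u0 ∈ [26/231, 1/7)
intersection: [26/231, 31/231)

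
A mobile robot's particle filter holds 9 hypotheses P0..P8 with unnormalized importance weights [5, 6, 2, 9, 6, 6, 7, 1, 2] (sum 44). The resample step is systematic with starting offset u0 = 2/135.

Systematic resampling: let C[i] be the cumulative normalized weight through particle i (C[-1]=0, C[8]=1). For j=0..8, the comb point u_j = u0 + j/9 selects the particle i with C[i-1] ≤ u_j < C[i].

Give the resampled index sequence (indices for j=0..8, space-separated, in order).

0 1 1 3 3 4 5 6 6

C = [5/44, 1/4, 13/44, 1/2, 7/11, 17/22, 41/44, 21/22, 1]
j=0: u_0=2/135 ∈ [0, 5/44) → index 0
j=1: u_1=17/135 ∈ [5/44, 1/4) → index 1
j=2: u_2=32/135 ∈ [5/44, 1/4) → index 1
j=3: u_3=47/135 ∈ [13/44, 1/2) → index 3
j=4: u_4=62/135 ∈ [13/44, 1/2) → index 3
j=5: u_5=77/135 ∈ [1/2, 7/11) → index 4
j=6: u_6=92/135 ∈ [7/11, 17/22) → index 5
j=7: u_7=107/135 ∈ [17/22, 41/44) → index 6
j=8: u_8=122/135 ∈ [17/22, 41/44) → index 6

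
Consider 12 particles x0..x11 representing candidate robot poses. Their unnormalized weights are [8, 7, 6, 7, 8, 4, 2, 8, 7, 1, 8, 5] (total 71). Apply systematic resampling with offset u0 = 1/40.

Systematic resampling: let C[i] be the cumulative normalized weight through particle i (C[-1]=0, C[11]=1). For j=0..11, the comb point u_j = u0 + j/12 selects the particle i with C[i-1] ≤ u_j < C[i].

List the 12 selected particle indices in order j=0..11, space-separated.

0 0 1 2 3 4 5 7 7 8 10 11

C = [8/71, 15/71, 21/71, 28/71, 36/71, 40/71, 42/71, 50/71, 57/71, 58/71, 66/71, 1]
j=0: u_0=1/40 ∈ [0, 8/71) → index 0
j=1: u_1=13/120 ∈ [0, 8/71) → index 0
j=2: u_2=23/120 ∈ [8/71, 15/71) → index 1
j=3: u_3=11/40 ∈ [15/71, 21/71) → index 2
j=4: u_4=43/120 ∈ [21/71, 28/71) → index 3
j=5: u_5=53/120 ∈ [28/71, 36/71) → index 4
j=6: u_6=21/40 ∈ [36/71, 40/71) → index 5
j=7: u_7=73/120 ∈ [42/71, 50/71) → index 7
j=8: u_8=83/120 ∈ [42/71, 50/71) → index 7
j=9: u_9=31/40 ∈ [50/71, 57/71) → index 8
j=10: u_10=103/120 ∈ [58/71, 66/71) → index 10
j=11: u_11=113/120 ∈ [66/71, 1) → index 11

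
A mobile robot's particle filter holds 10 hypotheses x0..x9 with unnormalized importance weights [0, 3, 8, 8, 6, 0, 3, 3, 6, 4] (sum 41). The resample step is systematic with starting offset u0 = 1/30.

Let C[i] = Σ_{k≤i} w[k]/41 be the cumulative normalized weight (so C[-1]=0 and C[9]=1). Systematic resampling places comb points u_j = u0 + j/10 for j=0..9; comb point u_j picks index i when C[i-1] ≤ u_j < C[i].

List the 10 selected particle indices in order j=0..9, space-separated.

1 2 2 3 3 4 6 7 8 9

C = [0, 3/41, 11/41, 19/41, 25/41, 25/41, 28/41, 31/41, 37/41, 1]
j=0: u_0=1/30 ∈ [0, 3/41) → index 1
j=1: u_1=2/15 ∈ [3/41, 11/41) → index 2
j=2: u_2=7/30 ∈ [3/41, 11/41) → index 2
j=3: u_3=1/3 ∈ [11/41, 19/41) → index 3
j=4: u_4=13/30 ∈ [11/41, 19/41) → index 3
j=5: u_5=8/15 ∈ [19/41, 25/41) → index 4
j=6: u_6=19/30 ∈ [25/41, 28/41) → index 6
j=7: u_7=11/15 ∈ [28/41, 31/41) → index 7
j=8: u_8=5/6 ∈ [31/41, 37/41) → index 8
j=9: u_9=14/15 ∈ [37/41, 1) → index 9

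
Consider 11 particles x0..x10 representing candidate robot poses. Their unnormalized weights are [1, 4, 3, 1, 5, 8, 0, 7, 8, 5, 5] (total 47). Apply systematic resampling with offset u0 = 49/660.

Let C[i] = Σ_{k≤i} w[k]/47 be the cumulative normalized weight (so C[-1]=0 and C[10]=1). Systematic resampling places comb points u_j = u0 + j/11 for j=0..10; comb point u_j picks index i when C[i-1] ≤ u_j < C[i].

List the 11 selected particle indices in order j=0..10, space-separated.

1 2 4 5 5 7 8 8 9 9 10

C = [1/47, 5/47, 8/47, 9/47, 14/47, 22/47, 22/47, 29/47, 37/47, 42/47, 1]
j=0: u_0=49/660 ∈ [1/47, 5/47) → index 1
j=1: u_1=109/660 ∈ [5/47, 8/47) → index 2
j=2: u_2=169/660 ∈ [9/47, 14/47) → index 4
j=3: u_3=229/660 ∈ [14/47, 22/47) → index 5
j=4: u_4=289/660 ∈ [14/47, 22/47) → index 5
j=5: u_5=349/660 ∈ [22/47, 29/47) → index 7
j=6: u_6=409/660 ∈ [29/47, 37/47) → index 8
j=7: u_7=469/660 ∈ [29/47, 37/47) → index 8
j=8: u_8=529/660 ∈ [37/47, 42/47) → index 9
j=9: u_9=589/660 ∈ [37/47, 42/47) → index 9
j=10: u_10=59/60 ∈ [42/47, 1) → index 10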